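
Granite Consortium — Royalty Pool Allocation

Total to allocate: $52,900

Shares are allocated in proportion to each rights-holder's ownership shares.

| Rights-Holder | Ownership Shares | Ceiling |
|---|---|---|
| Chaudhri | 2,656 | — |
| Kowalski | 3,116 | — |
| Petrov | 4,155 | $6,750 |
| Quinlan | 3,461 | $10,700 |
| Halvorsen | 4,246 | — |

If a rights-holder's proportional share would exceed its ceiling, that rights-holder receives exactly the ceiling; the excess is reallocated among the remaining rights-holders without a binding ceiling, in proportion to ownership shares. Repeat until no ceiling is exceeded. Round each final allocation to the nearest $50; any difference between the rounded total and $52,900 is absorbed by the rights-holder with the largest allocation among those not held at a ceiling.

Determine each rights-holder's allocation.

Chaudhri: $9,400 | Kowalski: $11,050 | Petrov: $6,750 | Quinlan: $10,700 | Halvorsen: $15,000

Total ownership shares = 17,634.
Proportional shares (ignoring caps): Chaudhri 7,967.70; Kowalski 9,347.65; Petrov 12,464.53; Quinlan 10,382.61; Halvorsen 12,737.52.
Capped: Petrov ($6,750); remaining pool $46,150 reallocated over remaining ownership shares 13,479.
Capped: Quinlan ($10,700); remaining pool $35,450 reallocated over remaining ownership shares 10,018.
Remaining shares: Chaudhri 9,398.60 → $9,400; Kowalski 11,026.37 → $11,050; Halvorsen 15,025.02 → $15,050.
Rounding difference −$50 applied to Halvorsen → $15,000.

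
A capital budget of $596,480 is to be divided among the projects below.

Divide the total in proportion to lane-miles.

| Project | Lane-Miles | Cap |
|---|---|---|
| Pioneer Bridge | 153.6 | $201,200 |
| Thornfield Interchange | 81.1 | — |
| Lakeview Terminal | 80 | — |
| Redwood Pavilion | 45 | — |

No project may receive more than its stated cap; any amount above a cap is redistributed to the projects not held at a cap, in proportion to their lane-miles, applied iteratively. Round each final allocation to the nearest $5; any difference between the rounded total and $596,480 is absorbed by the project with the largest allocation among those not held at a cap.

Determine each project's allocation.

Sum of lane-miles: 359.7.
Unconstrained shares: Pioneer Bridge 254,710.39; Thornfield Interchange 134,485.76; Lakeview Terminal 132,661.66; Redwood Pavilion 74,622.19.
Capped: Pioneer Bridge ($201,200); residual $395,280 reallocated over remaining lane-miles 206.1.
Remaining shares: Thornfield Interchange 155,542.01 → $155,540; Lakeview Terminal 153,432.31 → $153,430; Redwood Pavilion 86,305.68 → $86,305.
Rounding difference +$5 applied to Thornfield Interchange → $155,545.

Pioneer Bridge: $201,200 · Thornfield Interchange: $155,545 · Lakeview Terminal: $153,430 · Redwood Pavilion: $86,305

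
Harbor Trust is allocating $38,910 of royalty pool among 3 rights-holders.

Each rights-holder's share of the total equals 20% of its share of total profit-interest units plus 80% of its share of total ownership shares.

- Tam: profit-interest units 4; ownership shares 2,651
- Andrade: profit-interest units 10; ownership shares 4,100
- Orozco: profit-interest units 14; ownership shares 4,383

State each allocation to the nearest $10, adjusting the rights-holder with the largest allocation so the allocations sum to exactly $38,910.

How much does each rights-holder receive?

Tam: $8,520; Andrade: $14,240; Orozco: $16,150

Profit-interest units total 28; ownership shares total 11,134.
Composite weights (20% profit-interest units + 80% ownership shares): Tam 0.2191; Andrade 0.3660; Orozco 0.4149.
Pro-rata amounts: Tam 8,523.28; Andrade 14,241.90; Orozco 16,144.82.
After rounding ($10): Tam $8,520; Andrade $14,240; Orozco $16,140. Sum = $38,900.
Difference $38,910 − $38,900 = +$10 applied to largest allocation (Orozco): Orozco becomes $16,150.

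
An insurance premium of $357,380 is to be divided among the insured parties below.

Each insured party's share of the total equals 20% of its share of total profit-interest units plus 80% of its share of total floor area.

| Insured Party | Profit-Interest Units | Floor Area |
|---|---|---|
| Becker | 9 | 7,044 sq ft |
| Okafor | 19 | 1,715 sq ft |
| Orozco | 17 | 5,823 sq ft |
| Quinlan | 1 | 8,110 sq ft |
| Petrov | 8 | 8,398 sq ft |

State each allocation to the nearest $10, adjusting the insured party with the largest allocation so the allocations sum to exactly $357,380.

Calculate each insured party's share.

Becker: $76,690 · Okafor: $40,920 · Orozco: $76,050 · Quinlan: $75,900 · Petrov: $87,820

Totals — profit-interest units 54, floor area 31,090.
Blended shares (20% profit-interest units + 80% floor area): Becker 0.2146; Okafor 0.1145; Orozco 0.2128; Quinlan 0.2124; Petrov 0.2457.
Raw shares: Becker 76,689.37; Okafor 40,920.12; Orozco 76,050.08; Quinlan 75,903.28; Petrov 87,817.14.
At nearest $10: Becker $76,690; Okafor $40,920; Orozco $76,050; Quinlan $75,900; Petrov $87,820. Sum = $357,380.
Rounded total matches; no reconciliation needed.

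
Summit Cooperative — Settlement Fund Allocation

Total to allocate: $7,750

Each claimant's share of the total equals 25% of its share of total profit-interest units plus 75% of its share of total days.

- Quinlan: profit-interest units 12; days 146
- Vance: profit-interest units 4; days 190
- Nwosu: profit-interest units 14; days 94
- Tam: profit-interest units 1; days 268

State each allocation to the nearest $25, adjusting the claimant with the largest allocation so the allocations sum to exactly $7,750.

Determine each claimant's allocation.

Quinlan: $1,975 | Vance: $1,825 | Nwosu: $1,650 | Tam: $2,300

Profit-interest units total 31; days total 698.
Blended shares (25% profit-interest units + 75% days): Quinlan 0.2537; Vance 0.2364; Nwosu 0.2139; Tam 0.2960.
Proportional shares: Quinlan 1,965.80; Vance 1,832.20; Nwosu 1,657.77; Tam 2,294.23.
Rounded to nearest $25: Quinlan $1,975; Vance $1,825; Nwosu $1,650; Tam $2,300. Sum = $7,750.
No rounding difference to absorb.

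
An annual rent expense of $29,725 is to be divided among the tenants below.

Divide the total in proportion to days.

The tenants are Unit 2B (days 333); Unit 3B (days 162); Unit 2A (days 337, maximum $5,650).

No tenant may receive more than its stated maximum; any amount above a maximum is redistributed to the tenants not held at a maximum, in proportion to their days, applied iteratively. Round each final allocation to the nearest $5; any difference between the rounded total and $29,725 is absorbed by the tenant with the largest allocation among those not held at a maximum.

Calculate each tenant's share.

Unit 2B: $16,195; Unit 3B: $7,880; Unit 2A: $5,650

Days total: 832.
Proportional shares (ignoring caps): Unit 2B 11,897.15; Unit 3B 5,787.80; Unit 2A 12,040.05.
Cap binds for Unit 2A ($5,650); residual $24,075 reallocated over remaining days 495.
Remaining shares: Unit 2B 16,195.91 → $16,195; Unit 3B 7,879.09 → $7,880.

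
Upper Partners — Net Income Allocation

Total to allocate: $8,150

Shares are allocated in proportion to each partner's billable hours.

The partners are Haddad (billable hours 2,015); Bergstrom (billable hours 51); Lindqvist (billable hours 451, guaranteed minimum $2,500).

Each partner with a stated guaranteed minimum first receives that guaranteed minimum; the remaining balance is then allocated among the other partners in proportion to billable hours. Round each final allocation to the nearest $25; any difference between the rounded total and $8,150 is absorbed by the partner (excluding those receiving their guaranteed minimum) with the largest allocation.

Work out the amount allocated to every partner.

Fund the minimums — Lindqvist $2,500. Remaining pool $5,650.
Remaining pool split over remaining billable hours 2,066: Haddad 5,510.53 → $5,500; Bergstrom 139.47 → $150.

Haddad: $5,500; Bergstrom: $150; Lindqvist: $2,500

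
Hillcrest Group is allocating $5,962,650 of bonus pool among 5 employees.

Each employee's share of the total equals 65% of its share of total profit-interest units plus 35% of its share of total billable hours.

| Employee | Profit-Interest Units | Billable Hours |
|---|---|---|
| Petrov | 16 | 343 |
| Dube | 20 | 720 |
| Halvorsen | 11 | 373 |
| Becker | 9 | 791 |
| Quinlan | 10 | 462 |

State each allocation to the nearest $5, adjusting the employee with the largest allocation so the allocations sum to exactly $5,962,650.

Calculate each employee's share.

Petrov: $1,205,770 | Dube: $1,733,250 | Halvorsen: $935,440 | Becker: $1,142,400 | Quinlan: $945,790

Profit-interest units total 66; billable hours total 2,689.
Blended shares (65% profit-interest units + 35% billable hours): Petrov 0.2022; Dube 0.2907; Halvorsen 0.1569; Becker 0.1916; Quinlan 0.1586.
Pro-rata amounts: Petrov 1,205,770.70; Dube 1,733,251.92; Halvorsen 935,438.30; Becker 1,142,401.13; Quinlan 945,787.95.
After rounding ($5): Petrov $1,205,770; Dube $1,733,250; Halvorsen $935,440; Becker $1,142,400; Quinlan $945,790. Sum = $5,962,650.
No rounding difference to absorb.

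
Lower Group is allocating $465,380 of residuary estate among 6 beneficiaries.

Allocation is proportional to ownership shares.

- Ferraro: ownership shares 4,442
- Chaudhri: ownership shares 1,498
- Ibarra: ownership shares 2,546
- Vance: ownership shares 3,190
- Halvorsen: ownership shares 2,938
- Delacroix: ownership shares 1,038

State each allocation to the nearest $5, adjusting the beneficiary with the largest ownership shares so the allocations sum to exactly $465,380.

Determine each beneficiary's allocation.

Total ownership shares = 15,652.
Proportional shares: Ferraro 4,442/15,652 × $465,380 = 132,073.73; Chaudhri 1,498/15,652 × $465,380 = 44,539.95; Ibarra 2,546/15,652 × $465,380 = 75,700.07; Vance 3,190/15,652 × $465,380 = 94,848.08; Halvorsen 2,938/15,652 × $465,380 = 87,355.38; Delacroix 1,038/15,652 × $465,380 = 30,862.79.
At nearest $5: Ferraro $132,075; Chaudhri $44,540; Ibarra $75,700; Vance $94,850; Halvorsen $87,355; Delacroix $30,865. Sum = $465,385.
Difference $465,380 − $465,385 = −$5 applied to largest ownership shares (Ferraro): Ferraro becomes $132,070.

Ferraro: $132,070 | Chaudhri: $44,540 | Ibarra: $75,700 | Vance: $94,850 | Halvorsen: $87,355 | Delacroix: $30,865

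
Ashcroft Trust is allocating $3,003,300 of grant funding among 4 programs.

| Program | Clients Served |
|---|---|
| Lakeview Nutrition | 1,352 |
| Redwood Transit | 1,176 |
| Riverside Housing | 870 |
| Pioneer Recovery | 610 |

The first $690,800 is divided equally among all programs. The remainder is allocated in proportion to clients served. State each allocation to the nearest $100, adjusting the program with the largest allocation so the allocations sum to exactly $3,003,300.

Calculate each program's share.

$690,800 shared equally gives $172,700 per program.
Remainder $2,312,500 by clients served (total 4,008): Lakeview Nutrition 780,064.87 → $780,100; Redwood Transit 678,517.96 → $678,500; Riverside Housing 501,964.82 → $502,000; Pioneer Recovery 351,952.35 → $352,000.
Rounding difference −$100 on remainder applied to Lakeview Nutrition.
Totals: Lakeview Nutrition $172,700 + $780,000 = $952,700; Redwood Transit $172,700 + $678,500 = $851,200; Riverside Housing $172,700 + $502,000 = $674,700; Pioneer Recovery $172,700 + $352,000 = $524,700.

Lakeview Nutrition: $952,700 | Redwood Transit: $851,200 | Riverside Housing: $674,700 | Pioneer Recovery: $524,700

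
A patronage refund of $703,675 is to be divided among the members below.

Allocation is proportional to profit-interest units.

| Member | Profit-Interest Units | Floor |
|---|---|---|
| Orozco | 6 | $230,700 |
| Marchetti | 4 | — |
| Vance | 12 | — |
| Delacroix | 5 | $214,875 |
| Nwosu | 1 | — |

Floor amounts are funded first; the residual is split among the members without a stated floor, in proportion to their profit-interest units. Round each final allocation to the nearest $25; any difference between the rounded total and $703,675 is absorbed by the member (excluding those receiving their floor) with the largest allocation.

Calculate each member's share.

Orozco: $230,700 | Marchetti: $60,725 | Vance: $182,200 | Delacroix: $214,875 | Nwosu: $15,175

Guaranteed amounts: Orozco $230,700; Delacroix $214,875. Balance $258,100.
Balance split over remaining profit-interest units 17: Marchetti 60,729.41 → $60,725; Vance 182,188.24 → $182,200; Nwosu 15,182.35 → $15,175.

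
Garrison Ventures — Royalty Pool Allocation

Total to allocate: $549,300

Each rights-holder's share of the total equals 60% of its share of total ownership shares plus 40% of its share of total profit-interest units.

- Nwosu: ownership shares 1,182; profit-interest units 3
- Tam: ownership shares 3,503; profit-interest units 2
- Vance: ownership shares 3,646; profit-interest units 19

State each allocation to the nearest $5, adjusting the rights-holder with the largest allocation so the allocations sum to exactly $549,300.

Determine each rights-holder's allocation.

Nwosu: $74,225 | Tam: $156,890 | Vance: $318,185

Totals — ownership shares 8,331, profit-interest units 24.
Blended shares (60% ownership shares + 40% profit-interest units): Nwosu 0.1351; Tam 0.2856; Vance 0.5793.
Proportional shares: Nwosu 74,225.72; Tam 156,891.05; Vance 318,183.23.
After rounding ($5): Nwosu $74,225; Tam $156,890; Vance $318,185. Sum = $549,300.
Rounded total matches; no reconciliation needed.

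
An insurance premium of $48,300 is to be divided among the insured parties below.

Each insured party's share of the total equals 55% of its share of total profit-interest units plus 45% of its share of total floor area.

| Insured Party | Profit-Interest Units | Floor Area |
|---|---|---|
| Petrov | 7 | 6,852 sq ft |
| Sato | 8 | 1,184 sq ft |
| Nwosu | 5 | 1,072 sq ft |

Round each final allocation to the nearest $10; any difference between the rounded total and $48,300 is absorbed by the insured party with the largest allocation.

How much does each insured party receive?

Petrov: $25,650 · Sato: $13,450 · Nwosu: $9,200

Totals — profit-interest units 20, floor area 9,108.
Combined weights (55% profit-interest units + 45% floor area): Petrov 0.5310; Sato 0.2785; Nwosu 0.1905.
Proportional shares: Petrov 25,649.11; Sato 13,451.45; Nwosu 9,199.43.
At nearest $10: Petrov $25,650; Sato $13,450; Nwosu $9,200. Sum = $48,300.
Sum already equals the total — no adjustment.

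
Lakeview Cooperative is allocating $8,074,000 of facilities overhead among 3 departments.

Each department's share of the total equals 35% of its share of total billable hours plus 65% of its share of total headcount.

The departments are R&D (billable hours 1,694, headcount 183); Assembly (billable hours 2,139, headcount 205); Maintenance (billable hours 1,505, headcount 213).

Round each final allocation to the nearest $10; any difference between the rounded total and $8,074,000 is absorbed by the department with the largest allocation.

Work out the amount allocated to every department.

Billable hours total 5,338; headcount total 601.
Combined weights (35% billable hours + 65% headcount): R&D 0.3090; Assembly 0.3620; Maintenance 0.3290.
Raw shares: R&D 2,494,798.95; Assembly 2,922,489.00; Maintenance 2,656,712.05.
Rounded to nearest $10: R&D $2,494,800; Assembly $2,922,490; Maintenance $2,656,710. Sum = $8,074,000.
Rounded total matches; no reconciliation needed.

R&D: $2,494,800 · Assembly: $2,922,490 · Maintenance: $2,656,710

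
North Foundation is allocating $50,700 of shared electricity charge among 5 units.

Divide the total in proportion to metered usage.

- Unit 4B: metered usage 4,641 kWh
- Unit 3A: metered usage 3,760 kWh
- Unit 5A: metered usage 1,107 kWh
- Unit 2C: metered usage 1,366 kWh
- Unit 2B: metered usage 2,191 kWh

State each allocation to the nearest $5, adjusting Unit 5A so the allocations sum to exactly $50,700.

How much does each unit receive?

Unit 4B: $18,010 · Unit 3A: $14,590 · Unit 5A: $4,300 · Unit 2C: $5,300 · Unit 2B: $8,500

Total metered usage = 13,065.
Proportional shares: Unit 4B 4,641/13,065 × $50,700 = 18,009.85; Unit 3A 3,760/13,065 × $50,700 = 14,591.04; Unit 5A 1,107/13,065 × $50,700 = 4,295.82; Unit 2C 1,366/13,065 × $50,700 = 5,300.90; Unit 2B 2,191/13,065 × $50,700 = 8,502.39.
At nearest $5: Unit 4B $18,010; Unit 3A $14,590; Unit 5A $4,295; Unit 2C $5,300; Unit 2B $8,500. Sum = $50,695.
Difference $50,700 − $50,695 = +$5 applied to Unit 5A: Unit 5A becomes $4,300.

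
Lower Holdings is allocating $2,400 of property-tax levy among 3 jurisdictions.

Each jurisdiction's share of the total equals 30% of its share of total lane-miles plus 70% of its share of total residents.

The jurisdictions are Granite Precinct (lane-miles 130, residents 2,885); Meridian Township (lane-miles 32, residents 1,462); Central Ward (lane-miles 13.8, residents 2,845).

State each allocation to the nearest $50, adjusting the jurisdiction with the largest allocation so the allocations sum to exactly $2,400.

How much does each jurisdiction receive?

Granite Precinct: $1,250 · Meridian Township: $450 · Central Ward: $700

Totals — lane-miles 175.8, residents 7,192.
Blended shares (30% lane-miles + 70% residents): Granite Precinct 0.5026; Meridian Township 0.1969; Central Ward 0.3005.
Unrounded shares: Granite Precinct 1,206.34; Meridian Township 472.57; Central Ward 721.09.
After rounding ($50): Granite Precinct $1,200; Meridian Township $450; Central Ward $700. Sum = $2,350.
Difference $2,400 − $2,350 = +$50 applied to largest allocation (Granite Precinct): Granite Precinct becomes $1,250.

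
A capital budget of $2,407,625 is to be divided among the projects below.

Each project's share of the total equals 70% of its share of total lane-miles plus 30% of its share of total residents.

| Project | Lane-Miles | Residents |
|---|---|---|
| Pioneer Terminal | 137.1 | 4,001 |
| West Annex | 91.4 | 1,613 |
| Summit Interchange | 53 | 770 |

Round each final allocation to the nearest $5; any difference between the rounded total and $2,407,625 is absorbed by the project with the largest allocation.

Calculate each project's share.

Lane-miles total 281.5; residents total 6,384.
Combined weights (70% lane-miles + 30% residents): Pioneer Terminal 0.5289; West Annex 0.3031; Summit Interchange 0.1680.
Unrounded shares: Pioneer Terminal 1,273,490.47; West Annex 729,706.09; Summit Interchange 404,428.45.
Rounded to nearest $5: Pioneer Terminal $1,273,490; West Annex $729,705; Summit Interchange $404,430. Sum = $2,407,625.
Rounded total matches; no reconciliation needed.

Pioneer Terminal: $1,273,490 | West Annex: $729,705 | Summit Interchange: $404,430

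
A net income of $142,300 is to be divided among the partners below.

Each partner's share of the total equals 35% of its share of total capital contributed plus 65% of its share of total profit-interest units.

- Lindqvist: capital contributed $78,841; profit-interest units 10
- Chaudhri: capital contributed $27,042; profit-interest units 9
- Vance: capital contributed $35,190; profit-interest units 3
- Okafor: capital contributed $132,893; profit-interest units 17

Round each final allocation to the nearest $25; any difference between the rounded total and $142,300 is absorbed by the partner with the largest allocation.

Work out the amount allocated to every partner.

Totals — capital contributed 273,966, profit-interest units 39.
Composite weights (35% capital contributed + 65% profit-interest units): Lindqvist 0.2674; Chaudhri 0.1845; Vance 0.0950; Okafor 0.4531.
Pro-rata amounts: Lindqvist 38,049.38; Chaudhri 26,261.04; Vance 13,512.28; Okafor 64,477.30.
After rounding ($25): Lindqvist $38,050; Chaudhri $26,250; Vance $13,500; Okafor $64,475. Sum = $142,275.
Difference $142,300 − $142,275 = +$25 applied to largest allocation (Okafor): Okafor becomes $64,500.

Lindqvist: $38,050; Chaudhri: $26,250; Vance: $13,500; Okafor: $64,500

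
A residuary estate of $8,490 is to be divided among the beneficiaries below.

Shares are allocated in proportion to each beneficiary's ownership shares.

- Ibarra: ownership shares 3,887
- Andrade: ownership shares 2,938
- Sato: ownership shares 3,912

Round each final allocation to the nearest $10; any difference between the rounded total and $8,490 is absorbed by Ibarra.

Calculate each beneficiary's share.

Ownership shares total: 10,737.
Pro-rata amounts: Ibarra 3,887/10,737 × $8,490 = 3,073.54; Andrade 2,938/10,737 × $8,490 = 2,323.15; Sato 3,912/10,737 × $8,490 = 3,093.31.
After rounding ($10): Ibarra $3,070; Andrade $2,320; Sato $3,090. Sum = $8,480.
Difference $8,490 − $8,480 = +$10 applied to Ibarra: Ibarra becomes $3,080.

Ibarra: $3,080; Andrade: $2,320; Sato: $3,090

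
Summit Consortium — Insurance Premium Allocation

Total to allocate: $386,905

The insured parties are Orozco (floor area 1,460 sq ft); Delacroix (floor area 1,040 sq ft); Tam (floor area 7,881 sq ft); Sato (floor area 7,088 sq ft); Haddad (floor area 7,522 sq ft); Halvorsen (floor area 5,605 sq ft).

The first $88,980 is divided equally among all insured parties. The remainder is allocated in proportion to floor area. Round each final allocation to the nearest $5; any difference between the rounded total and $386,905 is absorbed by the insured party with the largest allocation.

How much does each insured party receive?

$88,980 shared equally gives $14,830 per insured party.
Remainder $297,925 by floor area (total 30,596): Orozco 14,216.58 → $14,215; Delacroix 10,126.88 → $10,125; Tam 76,740.32 → $76,740; Sato 69,018.58 → $69,020; Haddad 73,244.60 → $73,245; Halvorsen 54,578.04 → $54,580.
Totals: Orozco $14,830 + $14,215 = $29,045; Delacroix $14,830 + $10,125 = $24,955; Tam $14,830 + $76,740 = $91,570; Sato $14,830 + $69,020 = $83,850; Haddad $14,830 + $73,245 = $88,075; Halvorsen $14,830 + $54,580 = $69,410.

Orozco: $29,045; Delacroix: $24,955; Tam: $91,570; Sato: $83,850; Haddad: $88,075; Halvorsen: $69,410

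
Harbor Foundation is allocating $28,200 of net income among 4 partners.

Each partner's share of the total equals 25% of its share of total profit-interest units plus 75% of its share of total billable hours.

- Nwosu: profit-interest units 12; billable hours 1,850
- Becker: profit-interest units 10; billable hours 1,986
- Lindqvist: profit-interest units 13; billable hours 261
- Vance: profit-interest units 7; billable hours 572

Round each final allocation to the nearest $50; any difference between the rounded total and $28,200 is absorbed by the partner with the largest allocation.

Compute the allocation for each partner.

Profit-interest units total 42; billable hours total 4,669.
Combined weights (25% profit-interest units + 75% billable hours): Nwosu 0.3686; Becker 0.3785; Lindqvist 0.1193; Vance 0.1335.
Raw shares: Nwosu 10,394.56; Becker 10,674.91; Lindqvist 3,364.44; Vance 3,766.09.
After rounding ($50): Nwosu $10,400; Becker $10,650; Lindqvist $3,350; Vance $3,750. Sum = $28,150.
Difference $28,200 − $28,150 = +$50 applied to largest allocation (Becker): Becker becomes $10,700.

Nwosu: $10,400 | Becker: $10,700 | Lindqvist: $3,350 | Vance: $3,750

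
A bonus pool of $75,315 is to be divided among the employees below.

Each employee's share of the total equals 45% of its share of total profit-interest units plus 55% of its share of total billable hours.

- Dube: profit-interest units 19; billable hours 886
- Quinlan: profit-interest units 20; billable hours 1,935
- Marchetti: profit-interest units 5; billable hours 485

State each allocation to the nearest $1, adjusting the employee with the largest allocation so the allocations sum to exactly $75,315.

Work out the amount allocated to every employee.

Dube: $25,736 | Quinlan: $39,651 | Marchetti: $9,928

Totals — profit-interest units 44, billable hours 3,306.
Blended shares (45% profit-interest units + 55% billable hours): Dube 0.3417; Quinlan 0.5265; Marchetti 0.1318.
Unrounded shares: Dube 25,736.40; Quinlan 39,650.35; Marchetti 9,928.25.
After rounding ($1): Dube $25,736; Quinlan $39,650; Marchetti $9,928. Sum = $75,314.
Difference $75,315 − $75,314 = +$1 applied to largest allocation (Quinlan): Quinlan becomes $39,651.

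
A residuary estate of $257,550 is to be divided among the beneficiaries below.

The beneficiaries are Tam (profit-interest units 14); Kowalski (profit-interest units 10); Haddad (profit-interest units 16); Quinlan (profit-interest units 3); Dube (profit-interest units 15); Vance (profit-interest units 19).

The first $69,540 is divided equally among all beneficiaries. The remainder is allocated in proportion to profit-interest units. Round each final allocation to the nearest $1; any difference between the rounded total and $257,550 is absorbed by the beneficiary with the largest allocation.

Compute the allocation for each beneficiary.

$69,540 shared equally gives $11,590 per beneficiary.
Remainder $188,010 by profit-interest units (total 77): Tam 34,183.64 → $34,184; Kowalski 24,416.88 → $24,417; Haddad 39,067.01 → $39,067; Quinlan 7,325.06 → $7,325; Dube 36,625.32 → $36,625; Vance 46,392.08 → $46,392.
Totals: Tam $11,590 + $34,184 = $45,774; Kowalski $11,590 + $24,417 = $36,007; Haddad $11,590 + $39,067 = $50,657; Quinlan $11,590 + $7,325 = $18,915; Dube $11,590 + $36,625 = $48,215; Vance $11,590 + $46,392 = $57,982.

Tam: $45,774; Kowalski: $36,007; Haddad: $50,657; Quinlan: $18,915; Dube: $48,215; Vance: $57,982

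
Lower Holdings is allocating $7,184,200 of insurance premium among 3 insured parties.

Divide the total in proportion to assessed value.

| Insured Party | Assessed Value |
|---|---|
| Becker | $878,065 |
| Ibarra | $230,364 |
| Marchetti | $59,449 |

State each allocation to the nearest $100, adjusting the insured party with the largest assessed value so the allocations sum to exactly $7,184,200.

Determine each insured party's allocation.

Becker: $5,401,400; Ibarra: $1,417,100; Marchetti: $365,700

Assessed value total: 878,065 + 230,364 + 59,449 = 1,167,878.
Unrounded shares: Becker 5,401,415.71; Ibarra 1,417,083.85; Marchetti 365,700.45.
Rounded to nearest $100: Becker $5,401,400; Ibarra $1,417,100; Marchetti $365,700. Sum = $7,184,200.
Sum already equals the total — no adjustment.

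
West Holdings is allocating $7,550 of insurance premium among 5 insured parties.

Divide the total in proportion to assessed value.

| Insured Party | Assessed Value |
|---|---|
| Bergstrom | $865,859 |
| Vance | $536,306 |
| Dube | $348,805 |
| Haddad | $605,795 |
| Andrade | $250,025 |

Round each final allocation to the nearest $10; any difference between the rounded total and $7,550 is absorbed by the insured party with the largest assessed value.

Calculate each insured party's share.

Total assessed value = 2,606,790.
Pro-rata amounts: Bergstrom 865,859/2,606,790 × $7,550 = 2,507.77; Vance 536,306/2,606,790 × $7,550 = 1,553.29; Dube 348,805/2,606,790 × $7,550 = 1,010.24; Haddad 605,795/2,606,790 × $7,550 = 1,754.55; Andrade 250,025/2,606,790 × $7,550 = 724.14.
Rounded to nearest $10: Bergstrom $2,510; Vance $1,550; Dube $1,010; Haddad $1,750; Andrade $720. Sum = $7,540.
Difference $7,550 − $7,540 = +$10 applied to largest assessed value (Bergstrom): Bergstrom becomes $2,520.

Bergstrom: $2,520 · Vance: $1,550 · Dube: $1,010 · Haddad: $1,750 · Andrade: $720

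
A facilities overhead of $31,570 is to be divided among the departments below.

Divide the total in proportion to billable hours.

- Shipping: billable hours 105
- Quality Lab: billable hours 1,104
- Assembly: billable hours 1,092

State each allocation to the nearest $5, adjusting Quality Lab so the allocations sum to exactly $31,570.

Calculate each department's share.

Sum of billable hours: 2,301.
Unrounded shares: Shipping 105/2,301 × $31,570 = 1,440.61; Quality Lab 1,104/2,301 × $31,570 = 15,147.01; Assembly 1,092/2,301 × $31,570 = 14,982.37.
At nearest $5: Shipping $1,440; Quality Lab $15,145; Assembly $14,980. Sum = $31,565.
Difference $31,570 − $31,565 = +$5 applied to Quality Lab: Quality Lab becomes $15,150.

Shipping: $1,440 · Quality Lab: $15,150 · Assembly: $14,980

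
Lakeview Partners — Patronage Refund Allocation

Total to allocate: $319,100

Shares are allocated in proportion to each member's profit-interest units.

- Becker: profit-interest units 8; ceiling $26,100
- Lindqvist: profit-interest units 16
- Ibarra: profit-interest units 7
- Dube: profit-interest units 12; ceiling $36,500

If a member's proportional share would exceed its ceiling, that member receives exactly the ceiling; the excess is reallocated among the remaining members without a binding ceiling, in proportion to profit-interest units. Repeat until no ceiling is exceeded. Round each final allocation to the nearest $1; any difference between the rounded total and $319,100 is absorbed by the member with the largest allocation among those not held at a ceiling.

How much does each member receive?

Combined profit-interest units = 43.
Proportional shares (ignoring caps): Becker 59,367.44; Lindqvist 118,734.88; Ibarra 51,946.51; Dube 89,051.16.
Held at cap: Becker ($26,100), Dube ($36,500); residual $256,500 reallocated over remaining profit-interest units 23.
Redistributed shares: Lindqvist 178,434.78 → $178,435; Ibarra 78,065.22 → $78,065.

Becker: $26,100 · Lindqvist: $178,435 · Ibarra: $78,065 · Dube: $36,500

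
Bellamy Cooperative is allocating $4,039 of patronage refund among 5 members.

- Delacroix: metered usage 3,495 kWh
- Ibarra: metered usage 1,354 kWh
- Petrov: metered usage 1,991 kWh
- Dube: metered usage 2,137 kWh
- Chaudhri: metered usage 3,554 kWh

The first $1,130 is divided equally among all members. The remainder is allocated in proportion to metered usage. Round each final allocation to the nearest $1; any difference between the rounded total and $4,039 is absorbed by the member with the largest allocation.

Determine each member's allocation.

Delacroix: $1,037; Ibarra: $540; Petrov: $688; Dube: $722; Chaudhri: $1,052

$1,130 shared equally gives $226 per member.
Remainder $2,909 by metered usage (total 12,531): Delacroix 811.34 → $811; Ibarra 314.32 → $314; Petrov 462.20 → $462; Dube 496.09 → $496; Chaudhri 825.04 → $825.
Rounding difference +$1 on remainder applied to Chaudhri.
Totals: Delacroix $226 + $811 = $1,037; Ibarra $226 + $314 = $540; Petrov $226 + $462 = $688; Dube $226 + $496 = $722; Chaudhri $226 + $826 = $1,052.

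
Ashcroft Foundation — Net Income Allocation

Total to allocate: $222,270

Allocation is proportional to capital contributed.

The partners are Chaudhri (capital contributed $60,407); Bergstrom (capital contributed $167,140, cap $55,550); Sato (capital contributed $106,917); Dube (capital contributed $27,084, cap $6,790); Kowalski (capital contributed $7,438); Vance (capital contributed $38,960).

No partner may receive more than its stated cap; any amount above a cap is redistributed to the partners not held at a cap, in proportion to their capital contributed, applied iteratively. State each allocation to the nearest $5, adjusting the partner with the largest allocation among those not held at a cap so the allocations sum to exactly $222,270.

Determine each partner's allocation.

Sum of capital contributed: 407,946.
Proportional shares (ignoring caps): Chaudhri 32,912.85; Bergstrom 91,066.48; Sato 58,253.89; Dube 14,756.76; Kowalski 4,052.61; Vance 21,227.42.
Held at cap: Bergstrom ($55,550), Dube ($6,790); remaining pool $159,930 reallocated over remaining capital contributed 213,722.
Remaining shares: Chaudhri 45,203.07 → $45,205; Sato 80,006.91 → $80,005; Kowalski 5,565.92 → $5,565; Vance 29,154.10 → $29,155.

Chaudhri: $45,205; Bergstrom: $55,550; Sato: $80,005; Dube: $6,790; Kowalski: $5,565; Vance: $29,155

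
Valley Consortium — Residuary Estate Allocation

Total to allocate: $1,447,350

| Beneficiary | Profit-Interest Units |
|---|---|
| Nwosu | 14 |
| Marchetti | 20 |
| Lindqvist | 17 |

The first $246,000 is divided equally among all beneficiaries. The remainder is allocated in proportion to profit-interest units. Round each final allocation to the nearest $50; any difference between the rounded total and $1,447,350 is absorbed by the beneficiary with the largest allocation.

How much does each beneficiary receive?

Nwosu: $411,800; Marchetti: $553,100; Lindqvist: $482,450

First tranche $246,000 split equally: $82,000 each.
Remainder $1,201,350 by profit-interest units (total 51): Nwosu 329,782.35 → $329,800; Marchetti 471,117.65 → $471,100; Lindqvist 400,450.00 → $400,450.
Totals: Nwosu $82,000 + $329,800 = $411,800; Marchetti $82,000 + $471,100 = $553,100; Lindqvist $82,000 + $400,450 = $482,450.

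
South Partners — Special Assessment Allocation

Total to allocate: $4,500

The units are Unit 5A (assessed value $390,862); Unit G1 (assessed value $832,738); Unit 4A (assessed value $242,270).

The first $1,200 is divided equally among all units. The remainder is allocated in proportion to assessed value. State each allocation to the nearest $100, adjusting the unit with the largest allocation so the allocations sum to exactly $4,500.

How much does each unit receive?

$1,200 shared equally gives $400 per unit.
Remainder $3,300 by assessed value (total 1,465,870): Unit 5A 879.92 → $900; Unit G1 1,874.68 → $1,900; Unit 4A 545.40 → $500.
Totals: Unit 5A $400 + $900 = $1,300; Unit G1 $400 + $1,900 = $2,300; Unit 4A $400 + $500 = $900.

Unit 5A: $1,300; Unit G1: $2,300; Unit 4A: $900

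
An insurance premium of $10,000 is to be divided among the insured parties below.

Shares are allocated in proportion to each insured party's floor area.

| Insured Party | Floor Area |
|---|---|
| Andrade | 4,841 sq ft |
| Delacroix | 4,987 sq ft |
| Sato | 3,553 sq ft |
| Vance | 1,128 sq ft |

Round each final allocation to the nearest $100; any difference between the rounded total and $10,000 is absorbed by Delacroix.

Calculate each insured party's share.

Andrade: $3,300 | Delacroix: $3,500 | Sato: $2,400 | Vance: $800

Combined floor area = 14,509.
Raw shares: Andrade 4,841/14,509 × $10,000 = 3,336.55; Delacroix 4,987/14,509 × $10,000 = 3,437.18; Sato 3,553/14,509 × $10,000 = 2,448.82; Vance 1,128/14,509 × $10,000 = 777.45.
Rounded to nearest $100: Andrade $3,300; Delacroix $3,400; Sato $2,400; Vance $800. Sum = $9,900.
Difference $10,000 − $9,900 = +$100 applied to Delacroix: Delacroix becomes $3,500.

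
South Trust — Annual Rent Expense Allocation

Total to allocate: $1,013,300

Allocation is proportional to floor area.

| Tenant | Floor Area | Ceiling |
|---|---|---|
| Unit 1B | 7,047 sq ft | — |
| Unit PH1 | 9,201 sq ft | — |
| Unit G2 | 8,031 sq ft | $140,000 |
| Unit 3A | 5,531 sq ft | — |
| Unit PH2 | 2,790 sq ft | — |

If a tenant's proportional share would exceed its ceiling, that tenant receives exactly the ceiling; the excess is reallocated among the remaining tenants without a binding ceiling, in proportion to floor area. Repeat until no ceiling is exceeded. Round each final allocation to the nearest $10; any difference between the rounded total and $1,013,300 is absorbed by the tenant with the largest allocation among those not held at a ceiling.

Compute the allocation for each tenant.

Floor area total: 32,600.
Unconstrained shares: Unit 1B 219,040.65; Unit PH1 285,993.05; Unit G2 249,626.14; Unit 3A 171,919.09; Unit PH2 86,721.07.
Cap binds for Unit G2 ($140,000); residual $873,300 reallocated over remaining floor area 24,569.
Remaining shares: Unit 1B 250,484.15 → $250,480; Unit PH1 327,047.63 → $327,050; Unit 3A 196,598.25 → $196,600; Unit PH2 99,169.97 → $99,170.

Unit 1B: $250,480; Unit PH1: $327,050; Unit G2: $140,000; Unit 3A: $196,600; Unit PH2: $99,170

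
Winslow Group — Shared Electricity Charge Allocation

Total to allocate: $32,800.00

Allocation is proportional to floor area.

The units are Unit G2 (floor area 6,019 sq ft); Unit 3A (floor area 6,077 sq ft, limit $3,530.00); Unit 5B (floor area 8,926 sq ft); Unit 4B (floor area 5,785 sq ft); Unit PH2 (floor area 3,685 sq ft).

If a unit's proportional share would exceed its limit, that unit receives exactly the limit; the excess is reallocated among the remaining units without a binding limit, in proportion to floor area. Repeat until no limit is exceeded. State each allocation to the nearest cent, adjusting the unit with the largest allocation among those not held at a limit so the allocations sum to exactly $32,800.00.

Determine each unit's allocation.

Floor area total: 30,492.
Proportional shares (ignoring caps): Unit G2 6,474.5901; Unit 3A 6,536.9802; Unit 5B 9,601.6267; Unit 4B 6,222.8781; Unit PH2 3,963.92496.
Capped: Unit 3A ($3,530.00); residual $29,270.00 reallocated over remaining floor area 24,415.
Shares after redistribution: Unit G2 7,215.8972 → $7,215.90; Unit 5B 10,700.9633 → $10,700.96; Unit 4B 6,935.3656 → $6,935.37; Unit PH2 4,417.7739 → $4,417.77.

Unit G2: $7,215.90 | Unit 3A: $3,530.00 | Unit 5B: $10,700.96 | Unit 4B: $6,935.37 | Unit PH2: $4,417.77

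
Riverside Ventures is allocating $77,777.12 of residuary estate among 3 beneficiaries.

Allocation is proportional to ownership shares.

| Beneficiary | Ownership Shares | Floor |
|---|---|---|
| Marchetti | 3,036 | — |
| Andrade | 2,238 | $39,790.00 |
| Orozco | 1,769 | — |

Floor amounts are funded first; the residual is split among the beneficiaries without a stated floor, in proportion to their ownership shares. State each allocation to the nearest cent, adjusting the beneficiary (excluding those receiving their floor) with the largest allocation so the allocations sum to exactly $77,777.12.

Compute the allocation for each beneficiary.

Minimums first: Andrade $39,790.00. Residual $37,987.12.
Residual split over remaining ownership shares 4,805: Marchetti 24,001.8515 → $24,001.85; Orozco 13,985.2685 → $13,985.27.

Marchetti: $24,001.85 · Andrade: $39,790.00 · Orozco: $13,985.27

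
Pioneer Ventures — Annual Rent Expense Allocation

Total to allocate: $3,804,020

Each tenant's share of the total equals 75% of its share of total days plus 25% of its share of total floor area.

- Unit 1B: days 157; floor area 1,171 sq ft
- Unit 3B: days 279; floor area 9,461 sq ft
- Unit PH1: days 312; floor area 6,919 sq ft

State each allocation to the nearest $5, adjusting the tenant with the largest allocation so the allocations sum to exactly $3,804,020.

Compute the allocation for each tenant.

Days total 748; floor area total 17,551.
Composite weights (75% days + 25% floor area): Unit 1B 0.1741; Unit 3B 0.4145; Unit PH1 0.4114.
Unrounded shares: Unit 1B 662,278.92; Unit 3B 1,576,805.81; Unit PH1 1,564,935.26.
At nearest $5: Unit 1B $662,280; Unit 3B $1,576,805; Unit PH1 $1,564,935. Sum = $3,804,020.
Rounded total matches; no reconciliation needed.

Unit 1B: $662,280 · Unit 3B: $1,576,805 · Unit PH1: $1,564,935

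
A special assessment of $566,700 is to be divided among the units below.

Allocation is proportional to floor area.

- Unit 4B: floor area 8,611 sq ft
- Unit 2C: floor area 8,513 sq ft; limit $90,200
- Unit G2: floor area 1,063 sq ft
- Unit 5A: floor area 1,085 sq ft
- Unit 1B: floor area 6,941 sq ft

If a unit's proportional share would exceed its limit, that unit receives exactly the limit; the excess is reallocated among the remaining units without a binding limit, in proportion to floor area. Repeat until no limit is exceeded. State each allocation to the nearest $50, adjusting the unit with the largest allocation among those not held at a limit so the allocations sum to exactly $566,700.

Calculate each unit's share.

Floor area total: 26,213.
Proportional shares (ignoring caps): Unit 4B 186,161.59; Unit 2C 184,042.92; Unit G2 22,981.04; Unit 5A 23,456.66; Unit 1B 150,057.78.
Capped: Unit 2C ($90,200); residual $476,500 reallocated over remaining floor area 17,700.
Shares after redistribution: Unit 4B 231,815.90 → $231,800; Unit G2 28,616.92 → $28,600; Unit 5A 29,209.18 → $29,200; Unit 1B 186,857.99 → $186,850.
Rounding difference +$50 applied to Unit 4B → $231,850.

Unit 4B: $231,850; Unit 2C: $90,200; Unit G2: $28,600; Unit 5A: $29,200; Unit 1B: $186,850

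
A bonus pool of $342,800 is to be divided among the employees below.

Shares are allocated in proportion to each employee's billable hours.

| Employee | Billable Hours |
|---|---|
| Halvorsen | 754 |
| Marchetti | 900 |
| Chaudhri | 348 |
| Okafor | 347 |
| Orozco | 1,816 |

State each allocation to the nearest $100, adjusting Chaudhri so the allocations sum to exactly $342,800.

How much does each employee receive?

Billable hours total: 4,165.
Pro-rata amounts: Halvorsen 754/4,165 × $342,800 = 62,057.91; Marchetti 900/4,165 × $342,800 = 74,074.43; Chaudhri 348/4,165 × $342,800 = 28,642.11; Okafor 347/4,165 × $342,800 = 28,559.81; Orozco 1,816/4,165 × $342,800 = 149,465.74.
Rounded to nearest $100: Halvorsen $62,100; Marchetti $74,100; Chaudhri $28,600; Okafor $28,600; Orozco $149,500. Sum = $342,900.
Difference $342,800 − $342,900 = −$100 applied to Chaudhri: Chaudhri becomes $28,500.

Halvorsen: $62,100; Marchetti: $74,100; Chaudhri: $28,500; Okafor: $28,600; Orozco: $149,500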